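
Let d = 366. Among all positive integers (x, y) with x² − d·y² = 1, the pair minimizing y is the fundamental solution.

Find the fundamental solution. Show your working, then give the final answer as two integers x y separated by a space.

√366 → a₀=19, period (7,1,1,1,2,12,2,1,1,1,7,38); ℓ=12 even so k=11
k=0  a_k=19  p_k/q_k = 19/1
k=1  a_k=7  p_k/q_k = 134/7
…
k=3  a_k=1  p_k/q_k = 287/15
…
k=5  a_k=2  p_k/q_k = 1167/61
k=6  a_k=12  p_k/q_k = 14444/755
…
k=8  a_k=1  p_k/q_k = 44499/2326
k=9  a_k=1  p_k/q_k = 74554/3897
k=10  a_k=1  p_k/q_k = 119053/6223
k=11  a_k=7  p_k/q_k = 907925/47458
fundamental: x₁=907925, y₁=47458  (since 824327805625 − 366·2252261764 = 1)

907925 47458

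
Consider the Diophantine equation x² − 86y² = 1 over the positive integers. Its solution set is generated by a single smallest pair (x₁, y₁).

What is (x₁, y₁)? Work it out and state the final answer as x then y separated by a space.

[9; 3,1,1,1,8,1,1,1,3,18] for √86; ℓ=10 ⇒ convergent index 9
k=0  a_k=9  p_k/q_k = 9/1
k=1  a_k=3  p_k/q_k = 28/3
…
k=3  a_k=1  p_k/q_k = 65/7
…
k=6  a_k=1  p_k/q_k = 983/106
…
k=8  a_k=1  p_k/q_k = 2847/307
k=9  a_k=3  p_k/q_k = 10405/1122
→ (10405, 1122).  Check: 10405²=108264025, 86·1122²=108264024, difference 1.

10405 1122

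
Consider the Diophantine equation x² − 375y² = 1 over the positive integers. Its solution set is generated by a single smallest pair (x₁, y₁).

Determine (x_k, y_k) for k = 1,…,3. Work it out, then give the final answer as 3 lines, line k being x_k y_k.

15124 781
457470751 23623688
13837575261124 714569313843

√375 = [19; 2,1,2,1,5,1,2,1,2,38, …], period ℓ=10 (even) → k=9
a_0=19:  p_0=19·1+0=19,  q_0=19·0+1=1
a_1=2:  p_1=2·19+1=39,  q_1=2·1+0=2
a_2=1:  p_2=1·39+19=58,  q_2=1·2+1=3
…
a_4=1:  p_4=1·155+58=213,  q_4=1·8+3=11
a_5=5:  p_5=5·213+155=1220,  q_5=5·11+8=63
a_6=1:  p_6=1·1220+213=1433,  q_6=1·63+11=74
a_7=2:  p_7=2·1433+1220=4086,  q_7=2·74+63=211
a_8=1:  p_8=1·4086+1433=5519,  q_8=1·211+74=285
a_9=2:  p_9=2·5519+4086=15124,  q_9=2·285+211=781
fundamental: x₁=15124, y₁=781  (since 228735376 − 375·609961 = 1)
(15124+781√375)^2 = 457470751 + 23623688√375
(15124+781√375)^3 = 13837575261124 + 714569313843√375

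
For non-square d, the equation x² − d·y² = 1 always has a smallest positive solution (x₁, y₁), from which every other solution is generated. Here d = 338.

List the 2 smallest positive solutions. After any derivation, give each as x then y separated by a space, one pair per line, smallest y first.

[18; 2,1,1,2,36] for √338; ℓ=5 ⇒ convergent index 9
step 0: (18, 1)  from 18·(1,0) + (0,1)
step 1: (37, 2)  from 2·(18,1) + (1,0)
…
step 3: (92, 5)  from 1·(55,3) + (37,2)
…
step 5: (8696, 473)  from 36·(239,13) + (92,5)
…
step 7: (26327, 1432)  from 1·(17631,959) + (8696,473)
step 8: (43958, 2391)  from 1·(26327,1432) + (17631,959)
step 9: (114243, 6214)  from 2·(43958,2391) + (26327,1432)
fundamental: x₁=114243, y₁=6214  (since 13051463049 − 338·38613796 = 1)
(114243+6214√338)^2 = 26102926097 + 1419812004√338

114243 6214
26102926097 1419812004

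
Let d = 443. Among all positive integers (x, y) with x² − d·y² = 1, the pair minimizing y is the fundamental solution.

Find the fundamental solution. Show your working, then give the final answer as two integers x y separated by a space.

√443 → a₀=21, period (21,42); ℓ=2 even so k=1
a_0=21:  p_0=21·1+0=21,  q_0=21·0+1=1
a_1=21:  p_1=21·21+1=442,  q_1=21·1+0=21
fundamental: x₁=442, y₁=21  (since 195364 − 443·441 = 1)

442 21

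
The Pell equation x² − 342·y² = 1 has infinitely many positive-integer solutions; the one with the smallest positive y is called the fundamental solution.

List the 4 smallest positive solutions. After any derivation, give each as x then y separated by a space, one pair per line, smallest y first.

37 2
2737 148
202501 10950
14982337 810152

√342 → a₀=18, period (2,36); ℓ=2 even so k=1
k=0  a_k=18  p_k/q_k = 18/1
k=1  a_k=2  p_k/q_k = 37/2
→ (37, 2).  Check: 37²=1369, 342·2²=1368, difference 1.
(37+2√342)^2 = 2737 + 148√342
(37+2√342)^3 = 202501 + 10950√342
(37+2√342)^4 = 14982337 + 810152√342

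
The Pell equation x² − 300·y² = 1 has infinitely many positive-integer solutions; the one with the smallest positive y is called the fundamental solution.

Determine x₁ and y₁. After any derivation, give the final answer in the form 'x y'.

[17; 3,8,3,34] for √300; ℓ=4 ⇒ convergent index 3
k=0  a_k=17  p_k/q_k = 17/1
…
k=2  a_k=8  p_k/q_k = 433/25
k=3  a_k=3  p_k/q_k = 1351/78
fundamental: x₁=1351, y₁=78  (since 1825201 − 300·6084 = 1)

1351 78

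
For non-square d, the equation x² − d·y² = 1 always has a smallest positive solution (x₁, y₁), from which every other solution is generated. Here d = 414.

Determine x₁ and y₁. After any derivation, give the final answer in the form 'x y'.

24335 1196

√414 → a₀=20, period (2,1,7,2,7,1,2,40); ℓ=8 even so k=7
step 0: (20, 1)  from 20·(1,0) + (0,1)
step 1: (41, 2)  from 2·(20,1) + (1,0)
…
step 4: (997, 49)  from 2·(468,23) + (61,3)
…
step 6: (8444, 415)  from 1·(7447,366) + (997,49)
step 7: (24335, 1196)  from 2·(8444,415) + (7447,366)
fundamental: x₁=24335, y₁=1196  (since 592192225 − 414·1430416 = 1)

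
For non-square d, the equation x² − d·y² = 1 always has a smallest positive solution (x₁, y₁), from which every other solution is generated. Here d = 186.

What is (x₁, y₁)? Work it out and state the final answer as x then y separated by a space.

7501 550

[13; 1,1,1,3,4,3,1,1,1,26] for √186; ℓ=10 ⇒ convergent index 9
step 0: (13, 1)  from 13·(1,0) + (0,1)
step 1: (14, 1)  from 1·(13,1) + (1,0)
…
step 3: (41, 3)  from 1·(27,2) + (14,1)
step 4: (150, 11)  from 3·(41,3) + (27,2)
…
step 7: (2714, 199)  from 1·(2073,152) + (641,47)
step 8: (4787, 351)  from 1·(2714,199) + (2073,152)
step 9: (7501, 550)  from 1·(4787,351) + (2714,199)
fundamental: x₁=7501, y₁=550  (since 56265001 − 186·302500 = 1)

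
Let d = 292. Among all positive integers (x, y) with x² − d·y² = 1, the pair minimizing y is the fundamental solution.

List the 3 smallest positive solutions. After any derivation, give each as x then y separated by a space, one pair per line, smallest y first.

2281249 133500
10408194000001 609093483000
47487364308614281249 2778987798000400500

√292 → a₀=17, period (11,2,1,3,8,3,1,2,11,34); ℓ=10 even so k=9
step 0: (17, 1)  from 17·(1,0) + (0,1)
step 1: (188, 11)  from 11·(17,1) + (1,0)
step 2: (393, 23)  from 2·(188,11) + (17,1)
step 3: (581, 34)  from 1·(393,23) + (188,11)
step 4: (2136, 125)  from 3·(581,34) + (393,23)
step 5: (17669, 1034)  from 8·(2136,125) + (581,34)
…
step 7: (72812, 4261)  from 1·(55143,3227) + (17669,1034)
step 8: (200767, 11749)  from 2·(72812,4261) + (55143,3227)
step 9: (2281249, 133500)  from 11·(200767,11749) + (72812,4261)
(x₁, y₁) = (2281249, 133500);  2281249² − 292·133500² = 1 ✓
n=2: (2281249,133500)∘(2281249,133500) = (2281249·2281249+292·133500·133500, 2281249·133500+133500·2281249) = (10408194000001,609093483000)
n=3: (10408194000001,609093483000)∘(2281249,133500) = (2281249·10408194000001+292·133500·609093483000, 2281249·609093483000+133500·10408194000001) = (47487364308614281249,2778987798000400500)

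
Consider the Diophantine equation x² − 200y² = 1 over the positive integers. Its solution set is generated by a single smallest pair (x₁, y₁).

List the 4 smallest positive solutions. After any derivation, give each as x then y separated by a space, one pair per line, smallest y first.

99 7
19601 1386
3880899 274421
768398401 54333972

√200 → a₀=14, period (7,28); ℓ=2 even so k=1
step 0: (14, 1)  from 14·(1,0) + (0,1)
step 1: (99, 7)  from 7·(14,1) + (1,0)
(x₁, y₁) = (99, 7);  99² − 200·7² = 1 ✓
(99+7√200)^2 = 19601 + 1386√200
(99+7√200)^3 = 3880899 + 274421√200
(99+7√200)^4 = 768398401 + 54333972√200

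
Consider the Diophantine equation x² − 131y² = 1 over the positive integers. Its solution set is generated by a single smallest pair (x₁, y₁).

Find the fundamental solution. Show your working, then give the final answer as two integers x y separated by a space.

d=131: √d = [11; 2,4,11,4,2,22] (ℓ=6, even), read p_5/q_5
k=0  a_k=11  p_k/q_k = 11/1
…
k=4  a_k=4  p_k/q_k = 4727/413
k=5  a_k=2  p_k/q_k = 10610/927
fundamental: x₁=10610, y₁=927  (since 112572100 − 131·859329 = 1)

10610 927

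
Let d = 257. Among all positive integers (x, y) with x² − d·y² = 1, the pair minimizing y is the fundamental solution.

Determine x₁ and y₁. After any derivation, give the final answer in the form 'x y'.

513 32

√257 → a₀=16, period (32); ℓ=1 odd so k=1
a_0=16:  p_0=16·1+0=16,  q_0=16·0+1=1
a_1=32:  p_1=32·16+1=513,  q_1=32·1+0=32
→ (513, 32).  Check: 513²=263169, 257·32²=263168, difference 1.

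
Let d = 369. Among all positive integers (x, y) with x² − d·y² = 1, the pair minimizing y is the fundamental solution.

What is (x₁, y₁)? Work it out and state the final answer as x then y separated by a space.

d=369: √d = [19; 4,1,3,2,7,4,7,2,3,1,4,38] (ℓ=12, even), read p_11/q_11
a_0=19:  p_0=19·1+0=19,  q_0=19·0+1=1
a_1=4:  p_1=4·19+1=77,  q_1=4·1+0=4
…
a_3=3:  p_3=3·96+77=365,  q_3=3·5+4=19
a_4=2:  p_4=2·365+96=826,  q_4=2·19+5=43
…
a_7=7:  p_7=7·25414+6147=184045,  q_7=7·1323+320=9581
a_8=2:  p_8=2·184045+25414=393504,  q_8=2·9581+1323=20485
a_9=3:  p_9=3·393504+184045=1364557,  q_9=3·20485+9581=71036
a_10=1:  p_10=1·1364557+393504=1758061,  q_10=1·71036+20485=91521
a_11=4:  p_11=4·1758061+1364557=8396801,  q_11=4·91521+71036=437120
fundamental: x₁=8396801, y₁=437120  (since 70506267033601 − 369·191073894400 = 1)

8396801 437120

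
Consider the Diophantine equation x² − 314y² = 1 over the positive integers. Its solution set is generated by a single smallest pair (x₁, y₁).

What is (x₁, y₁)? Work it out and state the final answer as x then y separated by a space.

d=314: √d = [17; 1,2,1,1,2,1,34] (ℓ=7, odd), read p_13/q_13
k=0  a_k=17  p_k/q_k = 17/1
k=1  a_k=1  p_k/q_k = 18/1
k=2  a_k=2  p_k/q_k = 53/3
k=3  a_k=1  p_k/q_k = 71/4
k=4  a_k=1  p_k/q_k = 124/7
…
k=6  a_k=1  p_k/q_k = 443/25
…
k=8  a_k=1  p_k/q_k = 15824/893
…
k=10  a_k=1  p_k/q_k = 62853/3547
k=11  a_k=1  p_k/q_k = 109882/6201
k=12  a_k=2  p_k/q_k = 282617/15949
k=13  a_k=1  p_k/q_k = 392499/22150
→ (392499, 22150).  Check: 392499²=154055465001, 314·22150²=154055465000, difference 1.

392499 22150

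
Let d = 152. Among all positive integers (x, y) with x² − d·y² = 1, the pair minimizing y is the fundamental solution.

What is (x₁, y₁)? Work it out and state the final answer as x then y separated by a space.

37 3

d=152: √d = [12; 3,24] (ℓ=2, even), read p_1/q_1
k=0  a_k=12  p_k/q_k = 12/1
k=1  a_k=3  p_k/q_k = 37/3
(x₁, y₁) = (37, 3);  37² − 152·3² = 1 ✓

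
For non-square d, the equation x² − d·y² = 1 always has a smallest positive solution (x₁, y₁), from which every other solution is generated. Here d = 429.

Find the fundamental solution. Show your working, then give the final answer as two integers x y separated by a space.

[20; 1,2,2,9,1,12,1,9,2,2,1,40] for √429; ℓ=12 ⇒ convergent index 11
step 0: (20, 1)  from 20·(1,0) + (0,1)
step 1: (21, 1)  from 1·(20,1) + (1,0)
step 2: (62, 3)  from 2·(21,1) + (20,1)
step 3: (145, 7)  from 2·(62,3) + (21,1)
step 4: (1367, 66)  from 9·(145,7) + (62,3)
step 5: (1512, 73)  from 1·(1367,66) + (145,7)
step 6: (19511, 942)  from 12·(1512,73) + (1367,66)
step 7: (21023, 1015)  from 1·(19511,942) + (1512,73)
step 8: (208718, 10077)  from 9·(21023,1015) + (19511,942)
step 9: (438459, 21169)  from 2·(208718,10077) + (21023,1015)
step 10: (1085636, 52415)  from 2·(438459,21169) + (208718,10077)
step 11: (1524095, 73584)  from 1·(1085636,52415) + (438459,21169)
fundamental: x₁=1524095, y₁=73584  (since 2322865569025 − 429·5414605056 = 1)

1524095 73584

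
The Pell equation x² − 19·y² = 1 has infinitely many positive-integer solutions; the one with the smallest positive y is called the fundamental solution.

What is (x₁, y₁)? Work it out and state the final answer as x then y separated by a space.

d=19: √d = [4; 2,1,3,1,2,8] (ℓ=6, even), read p_5/q_5
i=0: a=4 ⇒ p=4, q=1
i=1: a=2 ⇒ p=9, q=2
…
i=3: a=3 ⇒ p=48, q=11
i=4: a=1 ⇒ p=61, q=14
i=5: a=2 ⇒ p=170, q=39
(x₁, y₁) = (170, 39);  170² − 19·39² = 1 ✓

170 39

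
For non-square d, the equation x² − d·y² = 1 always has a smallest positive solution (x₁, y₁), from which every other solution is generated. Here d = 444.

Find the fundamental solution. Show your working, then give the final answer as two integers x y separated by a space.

295 14

√444 = [21; 14,42, …], period ℓ=2 (even) → k=1
i=0: a=21 ⇒ p=21, q=1
i=1: a=14 ⇒ p=295, q=14
(x₁, y₁) = (295, 14);  295² − 444·14² = 1 ✓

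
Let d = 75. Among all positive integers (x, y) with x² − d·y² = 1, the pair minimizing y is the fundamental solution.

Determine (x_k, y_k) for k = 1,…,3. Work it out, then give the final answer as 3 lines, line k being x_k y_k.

√75 → a₀=8, period (1,1,1,16); ℓ=4 even so k=3
i=0: a=8 ⇒ p=8, q=1
i=1: a=1 ⇒ p=9, q=1
i=2: a=1 ⇒ p=17, q=2
i=3: a=1 ⇒ p=26, q=3
fundamental: x₁=26, y₁=3  (since 676 − 75·9 = 1)
n=2: (26,3)∘(26,3) = (26·26+75·3·3, 26·3+3·26) = (1351,156)
n=3: (1351,156)∘(26,3) = (26·1351+75·3·156, 26·156+3·1351) = (70226,8109)

26 3
1351 156
70226 8109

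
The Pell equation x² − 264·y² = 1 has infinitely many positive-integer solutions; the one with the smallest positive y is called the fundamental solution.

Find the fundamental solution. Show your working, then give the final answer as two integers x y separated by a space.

65 4

d=264: √d = [16; 4,32] (ℓ=2, even), read p_1/q_1
i=0: a=16 ⇒ p=16, q=1
i=1: a=4 ⇒ p=65, q=4
→ (65, 4).  Check: 65²=4225, 264·4²=4224, difference 1.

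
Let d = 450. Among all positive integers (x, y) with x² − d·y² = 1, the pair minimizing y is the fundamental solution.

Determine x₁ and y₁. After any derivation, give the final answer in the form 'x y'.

19601 924

d=450: √d = [21; 4,1,2,4,2,1,4,42] (ℓ=8, even), read p_7/q_7
k=0  a_k=21  p_k/q_k = 21/1
…
k=6  a_k=1  p_k/q_k = 4179/197
k=7  a_k=4  p_k/q_k = 19601/924
→ (19601, 924).  Check: 19601²=384199201, 450·924²=384199200, difference 1.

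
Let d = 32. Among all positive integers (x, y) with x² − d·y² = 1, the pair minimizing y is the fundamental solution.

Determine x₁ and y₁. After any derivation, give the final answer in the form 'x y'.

17 3

√32 → a₀=5, period (1,1,1,10); ℓ=4 even so k=3
k=0  a_k=5  p_k/q_k = 5/1
…
k=2  a_k=1  p_k/q_k = 11/2
k=3  a_k=1  p_k/q_k = 17/3
fundamental: x₁=17, y₁=3  (since 289 − 32·9 = 1)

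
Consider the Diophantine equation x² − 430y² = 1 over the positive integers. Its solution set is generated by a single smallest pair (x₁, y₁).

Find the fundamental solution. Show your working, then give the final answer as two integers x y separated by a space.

d=430: √d = [20; 1,2,1,3,1,…,2,1,40] (ℓ=14, even), read p_13/q_13
step 0: (20, 1)  from 20·(1,0) + (0,1)
…
step 2: (62, 3)  from 2·(21,1) + (20,1)
step 3: (83, 4)  from 1·(62,3) + (21,1)
step 4: (311, 15)  from 3·(83,4) + (62,3)
step 5: (394, 19)  from 1·(311,15) + (83,4)
step 6: (2675, 129)  from 6·(394,19) + (311,15)
…
step 10: (599138, 28893)  from 3·(155233,7486) + (133439,6435)
…
step 12: (2107880, 101651)  from 2·(754371,36379) + (599138,28893)
step 13: (2862251, 138030)  from 1·(2107880,101651) + (754371,36379)
fundamental: x₁=2862251, y₁=138030  (since 8192480787001 − 430·19052280900 = 1)

2862251 138030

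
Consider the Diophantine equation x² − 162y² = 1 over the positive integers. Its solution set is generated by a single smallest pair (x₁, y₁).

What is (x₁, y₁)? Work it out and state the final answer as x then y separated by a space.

√162 → a₀=12, period (1,2,1,2,12,2,1,2,1,24); ℓ=10 even so k=9
k=0  a_k=12  p_k/q_k = 12/1
…
k=5  a_k=12  p_k/q_k = 1731/136
k=6  a_k=2  p_k/q_k = 3602/283
k=7  a_k=1  p_k/q_k = 5333/419
k=8  a_k=2  p_k/q_k = 14268/1121
k=9  a_k=1  p_k/q_k = 19601/1540
→ (19601, 1540).  Check: 19601²=384199201, 162·1540²=384199200, difference 1.

19601 1540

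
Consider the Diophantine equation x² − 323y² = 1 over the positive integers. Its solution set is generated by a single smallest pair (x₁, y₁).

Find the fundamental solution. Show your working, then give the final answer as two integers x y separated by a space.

d=323: √d = [17; 1,34] (ℓ=2, even), read p_1/q_1
step 0: (17, 1)  from 17·(1,0) + (0,1)
step 1: (18, 1)  from 1·(17,1) + (1,0)
→ (18, 1).  Check: 18²=324, 323·1²=323, difference 1.

18 1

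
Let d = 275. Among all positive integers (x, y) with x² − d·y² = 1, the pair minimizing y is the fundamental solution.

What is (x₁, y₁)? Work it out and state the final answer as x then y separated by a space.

[16; 1,1,2,1,1,32] for √275; ℓ=6 ⇒ convergent index 5
a_0=16:  p_0=16·1+0=16,  q_0=16·0+1=1
a_1=1:  p_1=1·16+1=17,  q_1=1·1+0=1
a_2=1:  p_2=1·17+16=33,  q_2=1·1+1=2
a_3=2:  p_3=2·33+17=83,  q_3=2·2+1=5
a_4=1:  p_4=1·83+33=116,  q_4=1·5+2=7
a_5=1:  p_5=1·116+83=199,  q_5=1·7+5=12
fundamental: x₁=199, y₁=12  (since 39601 − 275·144 = 1)

199 12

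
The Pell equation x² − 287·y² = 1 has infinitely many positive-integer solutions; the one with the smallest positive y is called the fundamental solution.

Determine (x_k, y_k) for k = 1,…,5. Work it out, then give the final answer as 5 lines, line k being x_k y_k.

d=287: √d = [16; 1,15,1,32] (ℓ=4, even), read p_3/q_3
step 0: (16, 1)  from 16·(1,0) + (0,1)
step 1: (17, 1)  from 1·(16,1) + (1,0)
step 2: (271, 16)  from 15·(17,1) + (16,1)
step 3: (288, 17)  from 1·(271,16) + (17,1)
→ (288, 17).  Check: 288²=82944, 287·17²=82943, difference 1.
(x_2, y_2) = (288·288 + 287·17·17, 288·17 + 17·288) = (165887, 9792)
(x_3, y_3) = (288·165887 + 287·17·9792, 288·9792 + 17·165887) = (95550624, 5640175)
(x_4, y_4) = (288·95550624 + 287·17·5640175, 288·5640175 + 17·95550624) = (55036993537, 3248731008)
(x_5, y_5) = (288·55036993537 + 287·17·3248731008, 288·3248731008 + 17·55036993537) = (31701212726688, 1871263420433)

288 17
165887 9792
95550624 5640175
55036993537 3248731008
31701212726688 1871263420433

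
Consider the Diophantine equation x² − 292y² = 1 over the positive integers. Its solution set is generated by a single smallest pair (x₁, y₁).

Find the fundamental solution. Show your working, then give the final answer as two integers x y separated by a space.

√292 = [17; 11,2,1,3,8,3,1,2,11,34, …], period ℓ=10 (even) → k=9
i=0: a=17 ⇒ p=17, q=1
i=1: a=11 ⇒ p=188, q=11
i=2: a=2 ⇒ p=393, q=23
…
i=8: a=2 ⇒ p=200767, q=11749
i=9: a=11 ⇒ p=2281249, q=133500
(x₁, y₁) = (2281249, 133500);  2281249² − 292·133500² = 1 ✓

2281249 133500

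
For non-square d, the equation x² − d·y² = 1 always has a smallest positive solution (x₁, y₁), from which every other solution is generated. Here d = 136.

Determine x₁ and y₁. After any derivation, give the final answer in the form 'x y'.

√136 = [11; 1,1,1,22, …], period ℓ=4 (even) → k=3
i=0: a=11 ⇒ p=11, q=1
i=1: a=1 ⇒ p=12, q=1
i=2: a=1 ⇒ p=23, q=2
i=3: a=1 ⇒ p=35, q=3
(x₁, y₁) = (35, 3);  35² − 136·3² = 1 ✓

35 3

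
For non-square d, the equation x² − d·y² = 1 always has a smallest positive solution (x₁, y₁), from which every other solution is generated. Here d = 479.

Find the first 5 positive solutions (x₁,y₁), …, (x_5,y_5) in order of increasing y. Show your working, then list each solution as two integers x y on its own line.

2989440 136591
17873503027199 816661198080
106863529779256567680 4882719303976413809
638924220926583633867571201 29193192792157684333155840
3820051246013425493328364845667200 174542596521170852986514812245391

√479 = [21; 1,7,1,3,2,21,2,3,1,7,1,42, …], period ℓ=12 (even) → k=11
a_0=21:  p_0=21·1+0=21,  q_0=21·0+1=1
a_1=1:  p_1=1·21+1=22,  q_1=1·1+0=1
…
a_3=1:  p_3=1·175+22=197,  q_3=1·8+1=9
a_4=3:  p_4=3·197+175=766,  q_4=3·9+8=35
…
a_6=21:  p_6=21·1729+766=37075,  q_6=21·79+35=1694
…
a_8=3:  p_8=3·75879+37075=264712,  q_8=3·3467+1694=12095
…
a_10=7:  p_10=7·340591+264712=2648849,  q_10=7·15562+12095=121029
a_11=1:  p_11=1·2648849+340591=2989440,  q_11=1·121029+15562=136591
→ (2989440, 136591).  Check: 2989440²=8936751513600, 479·136591²=8936751513599, difference 1.
(2989440+136591√479)^2 = 17873503027199 + 816661198080√479
(2989440+136591√479)^3 = 106863529779256567680 + 4882719303976413809√479
(2989440+136591√479)^4 = 638924220926583633867571201 + 29193192792157684333155840√479
(2989440+136591√479)^5 = 3820051246013425493328364845667200 + 174542596521170852986514812245391√479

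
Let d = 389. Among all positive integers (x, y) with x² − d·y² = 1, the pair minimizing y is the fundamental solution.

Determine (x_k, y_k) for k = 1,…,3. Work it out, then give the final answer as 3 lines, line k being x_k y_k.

√389 = [19; 1,2,1,1,1,1,2,1,38, …], period ℓ=9 (odd) → k=17
step 0: (19, 1)  from 19·(1,0) + (0,1)
step 1: (20, 1)  from 1·(19,1) + (1,0)
step 2: (59, 3)  from 2·(20,1) + (19,1)
step 3: (79, 4)  from 1·(59,3) + (20,1)
step 4: (138, 7)  from 1·(79,4) + (59,3)
…
step 7: (927, 47)  from 2·(355,18) + (217,11)
step 8: (1282, 65)  from 1·(927,47) + (355,18)
…
step 11: (151493, 7681)  from 2·(50925,2582) + (49643,2517)
step 12: (202418, 10263)  from 1·(151493,7681) + (50925,2582)
…
step 14: (556329, 28207)  from 1·(353911,17944) + (202418,10263)
step 15: (910240, 46151)  from 1·(556329,28207) + (353911,17944)
step 16: (2376809, 120509)  from 2·(910240,46151) + (556329,28207)
step 17: (3287049, 166660)  from 1·(2376809,120509) + (910240,46151)
(x₁, y₁) = (3287049, 166660);  3287049² − 389·166660² = 1 ✓
n=2: (3287049,166660)∘(3287049,166660) = (3287049·3287049+389·166660·166660, 3287049·166660+166660·3287049) = (21609382256801,1095639172680)
n=3: (21609382256801,1095639172680)∘(3287049,166660) = (3287049·21609382256801+389·166660·1095639172680, 3287049·1095639172680+166660·21609382256801) = (142062196675667653449,7202839293837075980)

3287049 166660
21609382256801 1095639172680
142062196675667653449 7202839293837075980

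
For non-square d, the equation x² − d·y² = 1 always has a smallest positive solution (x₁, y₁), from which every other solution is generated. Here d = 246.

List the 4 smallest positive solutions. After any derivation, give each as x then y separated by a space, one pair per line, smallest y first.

√246 = [15; 1,2,5,1,14,1,5,2,1,30, …], period ℓ=10 (even) → k=9
step 0: (15, 1)  from 15·(1,0) + (0,1)
step 1: (16, 1)  from 1·(15,1) + (1,0)
…
step 5: (4423, 282)  from 14·(298,19) + (251,16)
step 6: (4721, 301)  from 1·(4423,282) + (298,19)
…
step 8: (60777, 3875)  from 2·(28028,1787) + (4721,301)
step 9: (88805, 5662)  from 1·(60777,3875) + (28028,1787)
fundamental: x₁=88805, y₁=5662  (since 7886328025 − 246·32058244 = 1)
(x_2, y_2) = (88805·88805 + 246·5662·5662, 88805·5662 + 5662·88805) = (15772656049, 1005627820)
(x_3, y_3) = (88805·15772656049 + 246·5662·1005627820, 88805·1005627820 + 5662·15772656049) = (2801381440774085, 178609557104538)
(x_4, y_4) = (88805·2801381440774085 + 246·5662·178609557104538, 88805·178609557104538 + 5662·2801381440774085) = (497553357680112580801, 31722843436331366360)

88805 5662
15772656049 1005627820
2801381440774085 178609557104538
497553357680112580801 31722843436331366360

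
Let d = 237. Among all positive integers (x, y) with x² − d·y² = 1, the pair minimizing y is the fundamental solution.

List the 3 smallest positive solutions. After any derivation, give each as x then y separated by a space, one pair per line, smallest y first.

[15; 2,1,1,7,10,7,1,1,2,30] for √237; ℓ=10 ⇒ convergent index 9
i=0: a=15 ⇒ p=15, q=1
i=1: a=2 ⇒ p=31, q=2
…
i=3: a=1 ⇒ p=77, q=5
i=4: a=7 ⇒ p=585, q=38
…
i=6: a=7 ⇒ p=42074, q=2733
i=7: a=1 ⇒ p=48001, q=3118
i=8: a=1 ⇒ p=90075, q=5851
i=9: a=2 ⇒ p=228151, q=14820
fundamental: x₁=228151, y₁=14820  (since 52052878801 − 237·219632400 = 1)
n=2: (228151,14820)∘(228151,14820) = (228151·228151+237·14820·14820, 228151·14820+14820·228151) = (104105757601,6762395640)
n=3: (104105757601,6762395640)∘(228151,14820) = (228151·104105757601+237·14820·6762395640, 228151·6762395640+14820·104105757601) = (47503665404623351,3085694655308460)

228151 14820
104105757601 6762395640
47503665404623351 3085694655308460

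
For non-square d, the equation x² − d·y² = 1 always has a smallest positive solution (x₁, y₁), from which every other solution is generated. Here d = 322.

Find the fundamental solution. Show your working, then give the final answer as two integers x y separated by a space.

d=322: √d = [17; 1,16,1,34] (ℓ=4, even), read p_3/q_3
k=0  a_k=17  p_k/q_k = 17/1
k=1  a_k=1  p_k/q_k = 18/1
k=2  a_k=16  p_k/q_k = 305/17
k=3  a_k=1  p_k/q_k = 323/18
→ (323, 18).  Check: 323²=104329, 322·18²=104328, difference 1.

323 18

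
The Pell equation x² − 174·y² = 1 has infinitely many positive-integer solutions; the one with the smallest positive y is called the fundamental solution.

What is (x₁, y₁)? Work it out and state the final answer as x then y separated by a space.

d=174: √d = [13; 5,4,5,26] (ℓ=4, even), read p_3/q_3
i=0: a=13 ⇒ p=13, q=1
i=1: a=5 ⇒ p=66, q=5
i=2: a=4 ⇒ p=277, q=21
i=3: a=5 ⇒ p=1451, q=110
→ (1451, 110).  Check: 1451²=2105401, 174·110²=2105400, difference 1.

1451 110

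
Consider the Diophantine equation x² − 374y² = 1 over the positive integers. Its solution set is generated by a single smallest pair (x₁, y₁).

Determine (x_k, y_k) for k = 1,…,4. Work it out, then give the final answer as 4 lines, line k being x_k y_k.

3365 174
22646449 1171020
152410598405 7880964426
1025723304619201 53038889415960

√374 = [19; 2,1,18,1,2,38, …], period ℓ=6 (even) → k=5
k=0  a_k=19  p_k/q_k = 19/1
…
k=4  a_k=1  p_k/q_k = 1141/59
k=5  a_k=2  p_k/q_k = 3365/174
→ (3365, 174).  Check: 3365²=11323225, 374·174²=11323224, difference 1.
k=2:  x_2 = 3365·3365+374·174·174 = 22646449,  y_2 = 3365·174+174·3365 = 1171020
k=3:  x_3 = 3365·22646449+374·174·1171020 = 152410598405,  y_3 = 3365·1171020+174·22646449 = 7880964426
k=4:  x_4 = 3365·152410598405+374·174·7880964426 = 1025723304619201,  y_4 = 3365·7880964426+174·152410598405 = 53038889415960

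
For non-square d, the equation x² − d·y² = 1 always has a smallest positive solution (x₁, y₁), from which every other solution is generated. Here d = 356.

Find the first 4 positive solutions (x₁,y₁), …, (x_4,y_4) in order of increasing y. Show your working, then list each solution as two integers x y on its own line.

√356 = [18; 1,6,1,1,2,…,6,1,36, …], period ℓ=14 (even) → k=13
a_0=18:  p_0=18·1+0=18,  q_0=18·0+1=1
…
a_2=6:  p_2=6·19+18=132,  q_2=6·1+1=7
a_3=1:  p_3=1·132+19=151,  q_3=1·7+1=8
a_4=1:  p_4=1·151+132=283,  q_4=1·8+7=15
a_5=2:  p_5=2·283+151=717,  q_5=2·15+8=38
…
a_7=8:  p_7=8·1000+717=8717,  q_7=8·53+38=462
a_8=1:  p_8=1·8717+1000=9717,  q_8=1·462+53=515
a_9=2:  p_9=2·9717+8717=28151,  q_9=2·515+462=1492
a_10=1:  p_10=1·28151+9717=37868,  q_10=1·1492+515=2007
a_11=1:  p_11=1·37868+28151=66019,  q_11=1·2007+1492=3499
a_12=6:  p_12=6·66019+37868=433982,  q_12=6·3499+2007=23001
a_13=1:  p_13=1·433982+66019=500001,  q_13=1·23001+3499=26500
→ (500001, 26500).  Check: 500001²=250001000001, 356·26500²=250001000000, difference 1.
(500001+26500√356)^2 = 500002000001 + 26500053000√356
(500001+26500√356)^3 = 500003000004500001 + 26500106000079500√356
(500001+26500√356)^4 = 500004000010000008000001 + 26500159000265000106000√356

500001 26500
500002000001 26500053000
500003000004500001 26500106000079500
500004000010000008000001 26500159000265000106000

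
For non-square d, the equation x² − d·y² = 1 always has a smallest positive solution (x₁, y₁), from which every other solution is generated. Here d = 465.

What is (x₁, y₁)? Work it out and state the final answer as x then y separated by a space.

15871 736

√465 → a₀=21, period (1,1,3,2,2,2,3,1,1,42); ℓ=10 even so k=9
step 0: (21, 1)  from 21·(1,0) + (0,1)
step 1: (22, 1)  from 1·(21,1) + (1,0)
step 2: (43, 2)  from 1·(22,1) + (21,1)
step 3: (151, 7)  from 3·(43,2) + (22,1)
step 4: (345, 16)  from 2·(151,7) + (43,2)
step 5: (841, 39)  from 2·(345,16) + (151,7)
step 6: (2027, 94)  from 2·(841,39) + (345,16)
…
step 8: (8949, 415)  from 1·(6922,321) + (2027,94)
step 9: (15871, 736)  from 1·(8949,415) + (6922,321)
fundamental: x₁=15871, y₁=736  (since 251888641 − 465·541696 = 1)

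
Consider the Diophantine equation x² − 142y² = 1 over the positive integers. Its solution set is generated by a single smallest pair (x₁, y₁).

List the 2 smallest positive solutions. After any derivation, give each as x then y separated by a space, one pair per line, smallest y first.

143 12
40897 3432

[11; 1,10,1,22] for √142; ℓ=4 ⇒ convergent index 3
k=0  a_k=11  p_k/q_k = 11/1
k=1  a_k=1  p_k/q_k = 12/1
k=2  a_k=10  p_k/q_k = 131/11
k=3  a_k=1  p_k/q_k = 143/12
→ (143, 12).  Check: 143²=20449, 142·12²=20448, difference 1.
n=2: (143,12)∘(143,12) = (143·143+142·12·12, 143·12+12·143) = (40897,3432)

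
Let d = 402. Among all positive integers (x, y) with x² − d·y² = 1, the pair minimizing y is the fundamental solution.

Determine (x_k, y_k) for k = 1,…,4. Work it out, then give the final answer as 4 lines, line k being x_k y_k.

401 20
321601 16040
257923601 12864060
206854406401 10316960080

√402 → a₀=20, period (20,40); ℓ=2 even so k=1
a_0=20:  p_0=20·1+0=20,  q_0=20·0+1=1
a_1=20:  p_1=20·20+1=401,  q_1=20·1+0=20
(x₁, y₁) = (401, 20);  401² − 402·20² = 1 ✓
(x_2, y_2) = (401·401 + 402·20·20, 401·20 + 20·401) = (321601, 16040)
(x_3, y_3) = (401·321601 + 402·20·16040, 401·16040 + 20·321601) = (257923601, 12864060)
(x_4, y_4) = (401·257923601 + 402·20·12864060, 401·12864060 + 20·257923601) = (206854406401, 10316960080)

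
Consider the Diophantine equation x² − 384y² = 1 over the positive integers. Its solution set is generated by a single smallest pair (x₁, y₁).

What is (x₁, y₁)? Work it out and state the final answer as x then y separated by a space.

4801 245

[19; 1,1,2,9,2,1,1,38] for √384; ℓ=8 ⇒ convergent index 7
step 0: (19, 1)  from 19·(1,0) + (0,1)
step 1: (20, 1)  from 1·(19,1) + (1,0)
step 2: (39, 2)  from 1·(20,1) + (19,1)
step 3: (98, 5)  from 2·(39,2) + (20,1)
step 4: (921, 47)  from 9·(98,5) + (39,2)
step 5: (1940, 99)  from 2·(921,47) + (98,5)
step 6: (2861, 146)  from 1·(1940,99) + (921,47)
step 7: (4801, 245)  from 1·(2861,146) + (1940,99)
fundamental: x₁=4801, y₁=245  (since 23049601 − 384·60025 = 1)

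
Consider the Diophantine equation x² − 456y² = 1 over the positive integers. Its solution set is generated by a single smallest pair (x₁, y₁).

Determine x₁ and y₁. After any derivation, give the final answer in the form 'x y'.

1025 48

√456 = [21; 2,1,4,1,2,42, …], period ℓ=6 (even) → k=5
a_0=21:  p_0=21·1+0=21,  q_0=21·0+1=1
…
a_2=1:  p_2=1·43+21=64,  q_2=1·2+1=3
a_3=4:  p_3=4·64+43=299,  q_3=4·3+2=14
a_4=1:  p_4=1·299+64=363,  q_4=1·14+3=17
a_5=2:  p_5=2·363+299=1025,  q_5=2·17+14=48
→ (1025, 48).  Check: 1025²=1050625, 456·48²=1050624, difference 1.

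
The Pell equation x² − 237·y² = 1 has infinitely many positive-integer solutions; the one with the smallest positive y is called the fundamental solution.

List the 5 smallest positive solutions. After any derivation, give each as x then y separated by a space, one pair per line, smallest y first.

√237 → a₀=15, period (2,1,1,7,10,7,1,1,2,30); ℓ=10 even so k=9
i=0: a=15 ⇒ p=15, q=1
i=1: a=2 ⇒ p=31, q=2
…
i=3: a=1 ⇒ p=77, q=5
i=4: a=7 ⇒ p=585, q=38
…
i=8: a=1 ⇒ p=90075, q=5851
i=9: a=2 ⇒ p=228151, q=14820
→ (228151, 14820).  Check: 228151²=52052878801, 237·14820²=52052878800, difference 1.
(x_2, y_2) = (228151·228151 + 237·14820·14820, 228151·14820 + 14820·228151) = (104105757601, 6762395640)
(x_3, y_3) = (228151·104105757601 + 237·14820·6762395640, 228151·6762395640 + 14820·104105757601) = (47503665404623351, 3085694655308460)
(x_4, y_4) = (228151·47503665404623351 + 237·14820·3085694655308460, 228151·3085694655308460 + 14820·47503665404623351) = (21676017531356338550401, 1408008642599798519280)
(x_5, y_5) = (228151·21676017531356338550401 + 237·14820·1408008642599798519280, 228151·1408008642599798519280 + 14820·21676017531356338550401) = (9890810151545456327820453751, 642477159632487569289194100)

228151 14820
104105757601 6762395640
47503665404623351 3085694655308460
21676017531356338550401 1408008642599798519280
9890810151545456327820453751 642477159632487569289194100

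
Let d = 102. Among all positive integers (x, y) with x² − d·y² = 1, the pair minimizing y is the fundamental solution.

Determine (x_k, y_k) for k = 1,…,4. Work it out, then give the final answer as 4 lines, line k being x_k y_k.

101 10
20401 2020
4120901 408030
832401601 82420040

√102 = [10; 10,20, …], period ℓ=2 (even) → k=1
a_0=10:  p_0=10·1+0=10,  q_0=10·0+1=1
a_1=10:  p_1=10·10+1=101,  q_1=10·1+0=10
fundamental: x₁=101, y₁=10  (since 10201 − 102·100 = 1)
k=2:  x_2 = 101·101+102·10·10 = 20401,  y_2 = 101·10+10·101 = 2020
k=3:  x_3 = 101·20401+102·10·2020 = 4120901,  y_3 = 101·2020+10·20401 = 408030
k=4:  x_4 = 101·4120901+102·10·408030 = 832401601,  y_4 = 101·408030+10·4120901 = 82420040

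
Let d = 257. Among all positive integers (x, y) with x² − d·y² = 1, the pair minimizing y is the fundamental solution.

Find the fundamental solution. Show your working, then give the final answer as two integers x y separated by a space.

513 32

√257 → a₀=16, period (32); ℓ=1 odd so k=1
a_0=16:  p_0=16·1+0=16,  q_0=16·0+1=1
a_1=32:  p_1=32·16+1=513,  q_1=32·1+0=32
→ (513, 32).  Check: 513²=263169, 257·32²=263168, difference 1.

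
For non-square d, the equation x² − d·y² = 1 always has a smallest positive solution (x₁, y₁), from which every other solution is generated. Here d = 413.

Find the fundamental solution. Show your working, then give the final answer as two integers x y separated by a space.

113399 5580

√413 → a₀=20, period (3,9,1,4,1,9,3,40); ℓ=8 even so k=7
k=0  a_k=20  p_k/q_k = 20/1
…
k=2  a_k=9  p_k/q_k = 569/28
k=3  a_k=1  p_k/q_k = 630/31
…
k=6  a_k=9  p_k/q_k = 36560/1799
k=7  a_k=3  p_k/q_k = 113399/5580
(x₁, y₁) = (113399, 5580);  113399² − 413·5580² = 1 ✓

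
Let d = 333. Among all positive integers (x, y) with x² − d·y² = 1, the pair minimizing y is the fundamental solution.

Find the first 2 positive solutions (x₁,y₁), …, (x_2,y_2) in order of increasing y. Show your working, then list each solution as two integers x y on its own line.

73 4
10657 584

[18; 4,36] for √333; ℓ=2 ⇒ convergent index 1
step 0: (18, 1)  from 18·(1,0) + (0,1)
step 1: (73, 4)  from 4·(18,1) + (1,0)
(x₁, y₁) = (73, 4);  73² − 333·4² = 1 ✓
(73+4√333)^2 = 10657 + 584√333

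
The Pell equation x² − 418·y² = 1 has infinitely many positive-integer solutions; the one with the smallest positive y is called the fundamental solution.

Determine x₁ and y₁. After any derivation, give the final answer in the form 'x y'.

33857 1656

√418 → a₀=20, period (2,4,20,4,2,40); ℓ=6 even so k=5
a_0=20:  p_0=20·1+0=20,  q_0=20·0+1=1
a_1=2:  p_1=2·20+1=41,  q_1=2·1+0=2
…
a_3=20:  p_3=20·184+41=3721,  q_3=20·9+2=182
a_4=4:  p_4=4·3721+184=15068,  q_4=4·182+9=737
a_5=2:  p_5=2·15068+3721=33857,  q_5=2·737+182=1656
fundamental: x₁=33857, y₁=1656  (since 1146296449 − 418·2742336 = 1)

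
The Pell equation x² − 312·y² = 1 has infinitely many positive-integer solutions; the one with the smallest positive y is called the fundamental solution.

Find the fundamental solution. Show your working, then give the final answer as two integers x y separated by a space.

53 3

[17; 1,1,1,34] for √312; ℓ=4 ⇒ convergent index 3
step 0: (17, 1)  from 17·(1,0) + (0,1)
step 1: (18, 1)  from 1·(17,1) + (1,0)
step 2: (35, 2)  from 1·(18,1) + (17,1)
step 3: (53, 3)  from 1·(35,2) + (18,1)
fundamental: x₁=53, y₁=3  (since 2809 − 312·9 = 1)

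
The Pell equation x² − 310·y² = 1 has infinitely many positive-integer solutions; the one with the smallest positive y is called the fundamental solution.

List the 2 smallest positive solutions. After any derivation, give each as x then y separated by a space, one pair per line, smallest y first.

√310 → a₀=17, period (1,1,1,1,5,…,1,1,34); ℓ=16 even so k=15
a_0=17:  p_0=17·1+0=17,  q_0=17·0+1=1
…
a_3=1:  p_3=1·35+18=53,  q_3=1·2+1=3
a_4=1:  p_4=1·53+35=88,  q_4=1·3+2=5
a_5=5:  p_5=5·88+53=493,  q_5=5·5+3=28
…
a_9=1:  p_9=1·5687+2060=7747,  q_9=1·323+117=440
…
a_11=5:  p_11=5·28928+7747=152387,  q_11=5·1643+440=8655
…
a_14=1:  p_14=1·333702+181315=515017,  q_14=1·18953+10298=29251
a_15=1:  p_15=1·515017+333702=848719,  q_15=1·29251+18953=48204
fundamental: x₁=848719, y₁=48204  (since 720323940961 − 310·2323625616 = 1)
(848719+48204√310)^2 = 1440647881921 + 81823301352√310

848719 48204
1440647881921 81823301352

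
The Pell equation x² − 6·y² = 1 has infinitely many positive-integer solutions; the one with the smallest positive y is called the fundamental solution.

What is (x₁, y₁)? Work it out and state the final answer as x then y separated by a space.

5 2

[2; 2,4] for √6; ℓ=2 ⇒ convergent index 1
a_0=2:  p_0=2·1+0=2,  q_0=2·0+1=1
a_1=2:  p_1=2·2+1=5,  q_1=2·1+0=2
(x₁, y₁) = (5, 2);  5² − 6·2² = 1 ✓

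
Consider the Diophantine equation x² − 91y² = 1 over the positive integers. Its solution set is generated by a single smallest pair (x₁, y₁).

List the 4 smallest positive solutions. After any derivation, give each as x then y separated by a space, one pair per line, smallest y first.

d=91: √d = [9; 1,1,5,1,5,1,1,18] (ℓ=8, even), read p_7/q_7
step 0: (9, 1)  from 9·(1,0) + (0,1)
step 1: (10, 1)  from 1·(9,1) + (1,0)
step 2: (19, 2)  from 1·(10,1) + (9,1)
step 3: (105, 11)  from 5·(19,2) + (10,1)
…
step 6: (849, 89)  from 1·(725,76) + (124,13)
step 7: (1574, 165)  from 1·(849,89) + (725,76)
fundamental: x₁=1574, y₁=165  (since 2477476 − 91·27225 = 1)
n=2: (1574,165)∘(1574,165) = (1574·1574+91·165·165, 1574·165+165·1574) = (4954951,519420)
n=3: (4954951,519420)∘(1574,165) = (1574·4954951+91·165·519420, 1574·519420+165·4954951) = (15598184174,1635133995)
n=4: (15598184174,1635133995)∘(1574,165) = (1574·15598184174+91·165·1635133995, 1574·1635133995+165·15598184174) = (49103078824801,5147401296840)

1574 165
4954951 519420
15598184174 1635133995
49103078824801 5147401296840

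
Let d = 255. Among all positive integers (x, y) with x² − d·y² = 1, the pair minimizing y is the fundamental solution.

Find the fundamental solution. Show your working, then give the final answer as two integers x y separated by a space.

16 1

d=255: √d = [15; 1,30] (ℓ=2, even), read p_1/q_1
i=0: a=15 ⇒ p=15, q=1
i=1: a=1 ⇒ p=16, q=1
fundamental: x₁=16, y₁=1  (since 256 − 255·1 = 1)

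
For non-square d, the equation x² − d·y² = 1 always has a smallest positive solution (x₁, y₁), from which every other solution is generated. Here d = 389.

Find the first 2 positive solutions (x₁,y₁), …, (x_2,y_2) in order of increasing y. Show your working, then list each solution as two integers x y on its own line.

√389 → a₀=19, period (1,2,1,1,1,1,2,1,38); ℓ=9 odd so k=17
i=0: a=19 ⇒ p=19, q=1
…
i=2: a=2 ⇒ p=59, q=3
i=3: a=1 ⇒ p=79, q=4
i=4: a=1 ⇒ p=138, q=7
…
i=6: a=1 ⇒ p=355, q=18
…
i=8: a=1 ⇒ p=1282, q=65
i=9: a=38 ⇒ p=49643, q=2517
i=10: a=1 ⇒ p=50925, q=2582
…
i=12: a=1 ⇒ p=202418, q=10263
…
i=16: a=2 ⇒ p=2376809, q=120509
i=17: a=1 ⇒ p=3287049, q=166660
→ (3287049, 166660).  Check: 3287049²=10804691128401, 389·166660²=10804691128400, difference 1.
(3287049+166660√389)^2 = 21609382256801 + 1095639172680√389

3287049 166660
21609382256801 1095639172680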